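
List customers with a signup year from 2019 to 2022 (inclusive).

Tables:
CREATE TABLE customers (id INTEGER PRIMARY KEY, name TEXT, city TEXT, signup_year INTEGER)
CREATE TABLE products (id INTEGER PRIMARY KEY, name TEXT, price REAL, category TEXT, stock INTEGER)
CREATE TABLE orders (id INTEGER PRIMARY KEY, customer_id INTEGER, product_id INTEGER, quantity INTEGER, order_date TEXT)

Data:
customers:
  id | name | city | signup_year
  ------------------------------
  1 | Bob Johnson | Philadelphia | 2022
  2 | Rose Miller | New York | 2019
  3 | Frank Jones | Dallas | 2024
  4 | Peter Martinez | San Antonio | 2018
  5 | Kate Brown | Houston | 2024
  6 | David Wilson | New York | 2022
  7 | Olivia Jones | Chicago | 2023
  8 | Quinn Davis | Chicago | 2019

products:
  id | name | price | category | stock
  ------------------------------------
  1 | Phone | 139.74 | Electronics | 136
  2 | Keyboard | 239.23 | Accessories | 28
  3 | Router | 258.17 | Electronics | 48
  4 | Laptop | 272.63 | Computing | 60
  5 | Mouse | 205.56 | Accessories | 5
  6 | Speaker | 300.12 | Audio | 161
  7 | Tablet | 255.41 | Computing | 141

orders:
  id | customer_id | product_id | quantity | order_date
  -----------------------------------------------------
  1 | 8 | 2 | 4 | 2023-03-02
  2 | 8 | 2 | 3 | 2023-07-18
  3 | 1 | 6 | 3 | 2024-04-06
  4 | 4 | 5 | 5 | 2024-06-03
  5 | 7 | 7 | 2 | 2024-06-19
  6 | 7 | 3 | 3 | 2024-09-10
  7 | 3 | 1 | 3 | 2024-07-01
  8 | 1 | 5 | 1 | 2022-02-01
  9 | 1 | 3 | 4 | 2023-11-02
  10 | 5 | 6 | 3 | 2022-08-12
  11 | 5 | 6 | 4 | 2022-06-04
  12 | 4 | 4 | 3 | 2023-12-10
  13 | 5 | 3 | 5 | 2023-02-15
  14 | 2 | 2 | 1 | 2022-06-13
SELECT name, signup_year FROM customers WHERE signup_year BETWEEN 2019 AND 2022

Execution result:
name | signup_year
Bob Johnson | 2022
Rose Miller | 2019
David Wilson | 2022
Quinn Davis | 2019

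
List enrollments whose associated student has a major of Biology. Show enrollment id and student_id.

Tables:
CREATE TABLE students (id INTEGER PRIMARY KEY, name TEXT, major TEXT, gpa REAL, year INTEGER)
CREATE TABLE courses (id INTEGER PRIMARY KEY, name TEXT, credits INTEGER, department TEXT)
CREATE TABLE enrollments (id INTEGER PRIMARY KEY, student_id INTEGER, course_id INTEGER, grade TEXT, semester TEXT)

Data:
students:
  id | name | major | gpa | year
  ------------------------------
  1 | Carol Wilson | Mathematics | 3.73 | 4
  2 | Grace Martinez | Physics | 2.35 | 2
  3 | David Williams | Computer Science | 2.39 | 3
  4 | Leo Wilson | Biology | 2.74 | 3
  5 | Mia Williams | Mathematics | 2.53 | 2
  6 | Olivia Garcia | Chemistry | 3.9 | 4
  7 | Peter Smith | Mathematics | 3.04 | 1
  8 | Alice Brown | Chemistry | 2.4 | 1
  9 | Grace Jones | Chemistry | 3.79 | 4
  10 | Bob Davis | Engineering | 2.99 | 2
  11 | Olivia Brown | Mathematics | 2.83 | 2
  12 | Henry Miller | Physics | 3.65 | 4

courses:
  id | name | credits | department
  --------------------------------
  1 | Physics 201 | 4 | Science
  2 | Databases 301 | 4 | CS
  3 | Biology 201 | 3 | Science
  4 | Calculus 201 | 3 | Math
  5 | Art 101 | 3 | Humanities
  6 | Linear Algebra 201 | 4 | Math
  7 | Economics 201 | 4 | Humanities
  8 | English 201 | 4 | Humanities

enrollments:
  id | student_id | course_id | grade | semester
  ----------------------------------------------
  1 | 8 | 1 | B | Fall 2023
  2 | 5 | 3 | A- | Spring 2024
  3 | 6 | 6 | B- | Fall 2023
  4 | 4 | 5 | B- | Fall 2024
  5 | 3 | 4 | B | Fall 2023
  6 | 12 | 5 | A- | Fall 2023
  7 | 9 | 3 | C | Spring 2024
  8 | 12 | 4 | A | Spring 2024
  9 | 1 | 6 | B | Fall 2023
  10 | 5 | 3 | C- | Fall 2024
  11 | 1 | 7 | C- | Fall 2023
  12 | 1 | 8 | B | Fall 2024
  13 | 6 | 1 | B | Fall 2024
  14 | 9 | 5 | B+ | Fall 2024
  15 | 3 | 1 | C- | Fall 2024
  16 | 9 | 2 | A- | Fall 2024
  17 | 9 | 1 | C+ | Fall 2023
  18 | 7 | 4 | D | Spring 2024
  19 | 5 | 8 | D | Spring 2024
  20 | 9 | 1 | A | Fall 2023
SELECT id, student_id FROM enrollments WHERE student_id IN (SELECT id FROM students WHERE major = 'Biology')

Execution result:
id | student_id
4 | 4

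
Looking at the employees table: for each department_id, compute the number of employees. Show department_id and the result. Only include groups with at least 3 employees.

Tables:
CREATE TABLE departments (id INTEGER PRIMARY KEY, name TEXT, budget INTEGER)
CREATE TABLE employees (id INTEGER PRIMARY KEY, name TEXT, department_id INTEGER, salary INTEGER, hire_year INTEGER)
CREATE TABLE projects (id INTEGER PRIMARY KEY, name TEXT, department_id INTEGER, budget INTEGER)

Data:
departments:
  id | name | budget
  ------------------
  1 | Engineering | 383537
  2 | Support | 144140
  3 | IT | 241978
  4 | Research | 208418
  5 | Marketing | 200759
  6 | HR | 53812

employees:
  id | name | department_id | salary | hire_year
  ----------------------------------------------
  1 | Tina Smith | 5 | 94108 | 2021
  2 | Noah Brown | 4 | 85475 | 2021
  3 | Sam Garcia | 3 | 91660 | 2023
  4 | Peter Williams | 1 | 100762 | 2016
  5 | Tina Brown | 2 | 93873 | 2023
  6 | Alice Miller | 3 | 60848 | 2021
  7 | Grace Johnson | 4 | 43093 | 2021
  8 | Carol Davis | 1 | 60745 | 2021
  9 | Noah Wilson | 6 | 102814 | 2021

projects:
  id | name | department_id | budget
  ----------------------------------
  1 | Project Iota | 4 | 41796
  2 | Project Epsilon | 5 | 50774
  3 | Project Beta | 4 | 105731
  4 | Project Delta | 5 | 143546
SELECT department_id, COUNT(*) AS n FROM employees GROUP BY department_id HAVING COUNT(*) >= 3

Execution result:
(no rows)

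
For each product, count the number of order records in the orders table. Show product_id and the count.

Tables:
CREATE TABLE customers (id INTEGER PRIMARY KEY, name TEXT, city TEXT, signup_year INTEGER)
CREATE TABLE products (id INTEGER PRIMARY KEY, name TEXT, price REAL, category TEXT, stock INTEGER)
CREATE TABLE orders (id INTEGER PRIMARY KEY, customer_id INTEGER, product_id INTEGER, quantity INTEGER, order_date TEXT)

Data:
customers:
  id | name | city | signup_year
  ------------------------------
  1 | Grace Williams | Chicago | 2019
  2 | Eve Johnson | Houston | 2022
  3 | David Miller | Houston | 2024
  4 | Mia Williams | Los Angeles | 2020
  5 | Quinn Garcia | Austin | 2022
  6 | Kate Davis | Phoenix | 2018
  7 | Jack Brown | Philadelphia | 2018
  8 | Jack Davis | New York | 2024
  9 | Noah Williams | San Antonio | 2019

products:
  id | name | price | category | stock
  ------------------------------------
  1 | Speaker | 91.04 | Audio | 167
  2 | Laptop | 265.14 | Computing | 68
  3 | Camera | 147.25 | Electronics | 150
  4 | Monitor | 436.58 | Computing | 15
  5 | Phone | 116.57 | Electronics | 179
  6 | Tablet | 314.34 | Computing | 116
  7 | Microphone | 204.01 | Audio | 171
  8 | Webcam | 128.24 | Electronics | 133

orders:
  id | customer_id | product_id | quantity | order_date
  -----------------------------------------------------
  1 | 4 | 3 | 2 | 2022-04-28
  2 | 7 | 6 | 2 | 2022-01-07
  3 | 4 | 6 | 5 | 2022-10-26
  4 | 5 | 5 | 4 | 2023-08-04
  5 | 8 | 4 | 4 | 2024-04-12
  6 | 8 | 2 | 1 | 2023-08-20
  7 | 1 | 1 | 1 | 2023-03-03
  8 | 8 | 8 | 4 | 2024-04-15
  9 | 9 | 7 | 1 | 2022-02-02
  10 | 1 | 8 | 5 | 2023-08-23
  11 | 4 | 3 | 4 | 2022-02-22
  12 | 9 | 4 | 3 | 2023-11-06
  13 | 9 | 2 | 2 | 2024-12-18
SELECT product_id, COUNT(*) AS order_count FROM orders GROUP BY product_id

Execution result:
product_id | order_count
1 | 1
2 | 2
3 | 2
4 | 2
5 | 1
6 | 2
7 | 1
8 | 2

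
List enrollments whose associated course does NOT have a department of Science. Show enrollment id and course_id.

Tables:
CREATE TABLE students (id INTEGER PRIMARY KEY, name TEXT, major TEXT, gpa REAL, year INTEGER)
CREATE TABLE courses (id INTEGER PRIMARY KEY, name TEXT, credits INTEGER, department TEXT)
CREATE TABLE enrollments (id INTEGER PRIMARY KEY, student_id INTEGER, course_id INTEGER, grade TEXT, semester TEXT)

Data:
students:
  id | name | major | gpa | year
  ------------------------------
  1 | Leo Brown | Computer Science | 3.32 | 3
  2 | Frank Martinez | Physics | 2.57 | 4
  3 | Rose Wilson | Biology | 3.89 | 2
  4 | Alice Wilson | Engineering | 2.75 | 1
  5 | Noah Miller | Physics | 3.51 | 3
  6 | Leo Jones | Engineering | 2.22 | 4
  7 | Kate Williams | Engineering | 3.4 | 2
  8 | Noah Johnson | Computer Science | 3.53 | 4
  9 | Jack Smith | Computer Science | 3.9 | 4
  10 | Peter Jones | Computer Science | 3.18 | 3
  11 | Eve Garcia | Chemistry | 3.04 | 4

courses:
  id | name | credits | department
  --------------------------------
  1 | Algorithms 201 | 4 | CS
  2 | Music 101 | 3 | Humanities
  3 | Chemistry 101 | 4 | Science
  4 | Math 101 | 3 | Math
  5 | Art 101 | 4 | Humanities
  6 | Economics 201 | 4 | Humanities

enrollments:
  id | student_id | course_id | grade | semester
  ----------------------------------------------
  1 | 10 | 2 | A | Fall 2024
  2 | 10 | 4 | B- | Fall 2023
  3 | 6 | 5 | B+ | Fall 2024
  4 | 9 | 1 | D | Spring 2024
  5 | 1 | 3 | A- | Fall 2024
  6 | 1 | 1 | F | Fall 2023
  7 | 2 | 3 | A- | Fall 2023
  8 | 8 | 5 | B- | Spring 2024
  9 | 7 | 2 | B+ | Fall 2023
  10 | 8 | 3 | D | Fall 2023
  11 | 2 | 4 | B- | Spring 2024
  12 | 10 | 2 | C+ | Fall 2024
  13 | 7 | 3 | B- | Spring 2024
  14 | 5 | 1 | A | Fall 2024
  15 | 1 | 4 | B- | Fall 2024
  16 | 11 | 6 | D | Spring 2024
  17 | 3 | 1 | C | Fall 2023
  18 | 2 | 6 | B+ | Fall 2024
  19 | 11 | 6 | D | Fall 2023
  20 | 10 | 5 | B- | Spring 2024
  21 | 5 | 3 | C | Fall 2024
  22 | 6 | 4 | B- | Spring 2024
SELECT id, course_id FROM enrollments WHERE course_id NOT IN (SELECT id FROM courses WHERE department = 'Science')

Execution result:
id | course_id
1 | 2
2 | 4
3 | 5
4 | 1
6 | 1
8 | 5
9 | 2
11 | 4
12 | 2
14 | 1
15 | 4
16 | 6
17 | 1
18 | 6
19 | 6
20 | 5
22 | 4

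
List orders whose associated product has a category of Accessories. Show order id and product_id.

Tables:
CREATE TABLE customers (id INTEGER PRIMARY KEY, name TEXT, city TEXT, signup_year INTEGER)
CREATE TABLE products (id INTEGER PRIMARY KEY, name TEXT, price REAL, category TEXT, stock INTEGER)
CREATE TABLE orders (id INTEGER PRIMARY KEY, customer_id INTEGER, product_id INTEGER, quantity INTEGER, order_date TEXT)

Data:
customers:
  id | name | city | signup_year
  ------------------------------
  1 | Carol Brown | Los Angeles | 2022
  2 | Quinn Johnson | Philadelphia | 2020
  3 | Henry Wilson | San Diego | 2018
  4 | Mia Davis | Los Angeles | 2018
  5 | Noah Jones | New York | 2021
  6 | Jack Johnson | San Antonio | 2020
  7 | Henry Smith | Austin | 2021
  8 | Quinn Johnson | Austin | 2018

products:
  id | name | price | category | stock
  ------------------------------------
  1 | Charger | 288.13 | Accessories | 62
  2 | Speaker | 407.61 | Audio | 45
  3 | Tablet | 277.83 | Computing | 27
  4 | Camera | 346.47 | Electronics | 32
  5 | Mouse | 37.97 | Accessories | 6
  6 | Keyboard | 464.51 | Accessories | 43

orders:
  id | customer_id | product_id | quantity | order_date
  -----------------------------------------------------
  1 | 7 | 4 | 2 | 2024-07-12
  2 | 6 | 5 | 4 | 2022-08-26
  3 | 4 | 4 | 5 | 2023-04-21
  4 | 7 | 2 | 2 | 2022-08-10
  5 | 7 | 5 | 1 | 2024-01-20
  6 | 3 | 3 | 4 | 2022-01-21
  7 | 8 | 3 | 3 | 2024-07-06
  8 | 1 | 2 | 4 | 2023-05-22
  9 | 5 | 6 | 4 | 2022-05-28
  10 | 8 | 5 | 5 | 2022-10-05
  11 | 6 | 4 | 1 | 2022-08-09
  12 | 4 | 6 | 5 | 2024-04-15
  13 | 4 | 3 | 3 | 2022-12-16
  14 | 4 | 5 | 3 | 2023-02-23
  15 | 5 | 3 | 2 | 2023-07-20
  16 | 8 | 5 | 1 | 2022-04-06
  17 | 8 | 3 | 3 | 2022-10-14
SELECT id, product_id FROM orders WHERE product_id IN (SELECT id FROM products WHERE category = 'Accessories')

Execution result:
id | product_id
2 | 5
5 | 5
9 | 6
10 | 5
12 | 6
14 | 5
16 | 5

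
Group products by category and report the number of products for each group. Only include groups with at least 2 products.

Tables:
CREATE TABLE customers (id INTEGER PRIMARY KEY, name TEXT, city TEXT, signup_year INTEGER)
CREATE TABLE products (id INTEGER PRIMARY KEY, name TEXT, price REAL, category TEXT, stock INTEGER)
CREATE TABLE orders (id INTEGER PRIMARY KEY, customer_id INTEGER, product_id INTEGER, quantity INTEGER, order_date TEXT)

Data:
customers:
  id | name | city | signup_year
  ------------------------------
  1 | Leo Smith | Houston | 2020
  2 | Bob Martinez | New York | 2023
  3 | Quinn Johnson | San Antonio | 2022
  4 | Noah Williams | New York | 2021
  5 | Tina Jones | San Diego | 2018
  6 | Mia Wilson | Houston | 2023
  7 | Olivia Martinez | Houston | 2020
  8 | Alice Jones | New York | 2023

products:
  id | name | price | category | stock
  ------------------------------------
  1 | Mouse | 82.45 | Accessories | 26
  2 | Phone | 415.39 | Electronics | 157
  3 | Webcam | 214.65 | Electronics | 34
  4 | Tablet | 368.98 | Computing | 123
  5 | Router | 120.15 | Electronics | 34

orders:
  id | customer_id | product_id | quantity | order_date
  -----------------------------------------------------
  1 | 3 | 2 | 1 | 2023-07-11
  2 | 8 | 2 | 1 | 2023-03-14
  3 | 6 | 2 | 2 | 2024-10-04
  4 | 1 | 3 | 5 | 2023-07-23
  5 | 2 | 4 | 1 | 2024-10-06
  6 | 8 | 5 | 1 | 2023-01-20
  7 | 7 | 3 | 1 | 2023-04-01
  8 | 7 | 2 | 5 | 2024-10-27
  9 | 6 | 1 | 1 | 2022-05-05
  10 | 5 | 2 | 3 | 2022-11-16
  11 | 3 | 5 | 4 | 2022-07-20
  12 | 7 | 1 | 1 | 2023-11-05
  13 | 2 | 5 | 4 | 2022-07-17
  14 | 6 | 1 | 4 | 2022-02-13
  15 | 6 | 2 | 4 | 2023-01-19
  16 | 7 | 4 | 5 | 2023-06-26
SELECT category, COUNT(*) AS n FROM products GROUP BY category HAVING COUNT(*) >= 2

Execution result:
category | n
Electronics | 3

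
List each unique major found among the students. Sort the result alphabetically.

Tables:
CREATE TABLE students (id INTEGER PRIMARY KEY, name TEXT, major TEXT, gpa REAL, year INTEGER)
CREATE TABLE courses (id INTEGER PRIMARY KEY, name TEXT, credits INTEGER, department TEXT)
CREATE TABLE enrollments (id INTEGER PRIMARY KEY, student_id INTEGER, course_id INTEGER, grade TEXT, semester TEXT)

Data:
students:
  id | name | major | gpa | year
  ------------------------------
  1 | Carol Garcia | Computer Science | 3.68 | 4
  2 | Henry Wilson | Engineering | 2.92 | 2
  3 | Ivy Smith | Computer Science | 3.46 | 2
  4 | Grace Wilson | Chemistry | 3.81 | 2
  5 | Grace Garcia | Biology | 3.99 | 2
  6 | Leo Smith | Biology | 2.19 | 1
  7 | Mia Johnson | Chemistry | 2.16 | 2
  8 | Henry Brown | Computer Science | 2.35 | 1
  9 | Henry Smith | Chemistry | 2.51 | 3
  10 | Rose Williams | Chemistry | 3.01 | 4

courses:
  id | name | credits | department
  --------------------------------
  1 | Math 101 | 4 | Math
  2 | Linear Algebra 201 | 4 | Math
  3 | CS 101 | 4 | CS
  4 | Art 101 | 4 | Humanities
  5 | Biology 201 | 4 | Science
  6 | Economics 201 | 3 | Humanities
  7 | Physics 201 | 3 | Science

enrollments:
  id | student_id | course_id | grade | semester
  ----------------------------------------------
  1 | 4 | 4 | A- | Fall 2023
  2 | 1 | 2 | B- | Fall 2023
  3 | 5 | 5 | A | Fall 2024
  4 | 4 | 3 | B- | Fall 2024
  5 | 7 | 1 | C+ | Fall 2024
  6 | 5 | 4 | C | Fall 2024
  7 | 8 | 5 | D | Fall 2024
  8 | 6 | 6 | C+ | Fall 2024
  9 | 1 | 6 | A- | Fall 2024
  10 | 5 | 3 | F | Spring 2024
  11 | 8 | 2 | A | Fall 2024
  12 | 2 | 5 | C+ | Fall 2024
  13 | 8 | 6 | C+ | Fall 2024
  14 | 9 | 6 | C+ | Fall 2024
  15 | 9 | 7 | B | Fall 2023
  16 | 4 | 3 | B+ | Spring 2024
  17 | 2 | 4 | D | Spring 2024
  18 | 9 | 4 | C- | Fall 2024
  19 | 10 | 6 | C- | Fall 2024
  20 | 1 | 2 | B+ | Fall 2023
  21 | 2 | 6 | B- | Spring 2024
SELECT DISTINCT major FROM students ORDER BY major

Execution result:
major
Biology
Chemistry
Computer Science
Engineering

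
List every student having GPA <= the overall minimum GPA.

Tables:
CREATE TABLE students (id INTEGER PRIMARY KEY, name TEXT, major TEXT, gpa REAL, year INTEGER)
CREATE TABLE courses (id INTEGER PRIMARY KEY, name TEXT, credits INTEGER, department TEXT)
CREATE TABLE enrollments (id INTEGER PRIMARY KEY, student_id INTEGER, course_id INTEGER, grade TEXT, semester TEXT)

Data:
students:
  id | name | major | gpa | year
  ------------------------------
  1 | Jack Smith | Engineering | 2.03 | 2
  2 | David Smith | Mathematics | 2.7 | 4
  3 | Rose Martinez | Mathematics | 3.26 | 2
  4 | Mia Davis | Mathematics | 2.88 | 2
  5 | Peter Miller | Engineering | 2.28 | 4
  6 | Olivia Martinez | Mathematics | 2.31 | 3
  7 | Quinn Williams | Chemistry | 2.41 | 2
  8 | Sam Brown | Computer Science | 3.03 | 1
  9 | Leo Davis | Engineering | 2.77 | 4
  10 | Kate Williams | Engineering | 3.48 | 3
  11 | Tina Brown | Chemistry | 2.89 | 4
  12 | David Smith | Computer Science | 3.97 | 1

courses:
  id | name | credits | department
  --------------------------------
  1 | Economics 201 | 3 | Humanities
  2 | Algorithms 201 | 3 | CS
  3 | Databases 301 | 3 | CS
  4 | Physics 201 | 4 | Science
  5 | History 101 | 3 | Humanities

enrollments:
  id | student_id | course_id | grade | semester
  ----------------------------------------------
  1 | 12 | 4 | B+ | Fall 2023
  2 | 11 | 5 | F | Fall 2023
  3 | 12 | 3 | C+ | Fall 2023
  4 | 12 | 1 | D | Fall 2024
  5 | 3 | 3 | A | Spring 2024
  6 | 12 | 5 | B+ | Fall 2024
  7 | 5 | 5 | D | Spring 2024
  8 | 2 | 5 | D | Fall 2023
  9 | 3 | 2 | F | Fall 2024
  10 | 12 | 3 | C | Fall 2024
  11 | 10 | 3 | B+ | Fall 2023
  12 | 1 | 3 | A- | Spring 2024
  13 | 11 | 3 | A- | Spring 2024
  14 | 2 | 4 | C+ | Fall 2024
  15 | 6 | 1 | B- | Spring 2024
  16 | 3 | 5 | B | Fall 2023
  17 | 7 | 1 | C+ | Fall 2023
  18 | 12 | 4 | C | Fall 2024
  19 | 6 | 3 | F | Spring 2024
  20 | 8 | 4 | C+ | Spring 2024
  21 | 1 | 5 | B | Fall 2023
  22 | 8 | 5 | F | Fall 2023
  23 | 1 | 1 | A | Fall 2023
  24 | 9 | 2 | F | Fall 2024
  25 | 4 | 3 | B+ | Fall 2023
SELECT name, gpa FROM students WHERE gpa <= (SELECT MIN(gpa) FROM students)

Execution result:
name | gpa
Jack Smith | 2.03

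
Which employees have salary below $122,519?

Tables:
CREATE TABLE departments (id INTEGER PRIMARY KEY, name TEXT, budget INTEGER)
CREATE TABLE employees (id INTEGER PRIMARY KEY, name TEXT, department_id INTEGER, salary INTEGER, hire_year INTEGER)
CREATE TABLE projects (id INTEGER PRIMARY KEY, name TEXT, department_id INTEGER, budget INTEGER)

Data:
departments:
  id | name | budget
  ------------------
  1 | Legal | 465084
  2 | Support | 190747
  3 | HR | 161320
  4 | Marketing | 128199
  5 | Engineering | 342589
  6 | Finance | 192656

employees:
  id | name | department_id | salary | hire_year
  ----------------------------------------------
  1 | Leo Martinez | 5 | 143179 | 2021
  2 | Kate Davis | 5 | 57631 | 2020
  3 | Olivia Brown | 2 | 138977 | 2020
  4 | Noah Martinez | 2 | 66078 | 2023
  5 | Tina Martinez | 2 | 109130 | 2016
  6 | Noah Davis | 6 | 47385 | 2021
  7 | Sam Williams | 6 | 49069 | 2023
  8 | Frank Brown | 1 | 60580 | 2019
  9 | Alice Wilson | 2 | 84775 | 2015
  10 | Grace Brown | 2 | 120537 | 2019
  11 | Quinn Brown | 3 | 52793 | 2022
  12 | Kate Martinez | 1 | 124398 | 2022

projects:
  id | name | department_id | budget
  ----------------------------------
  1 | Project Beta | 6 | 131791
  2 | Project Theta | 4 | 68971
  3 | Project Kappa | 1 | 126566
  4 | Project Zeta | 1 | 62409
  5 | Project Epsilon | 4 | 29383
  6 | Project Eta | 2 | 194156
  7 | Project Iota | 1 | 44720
SELECT name, salary FROM employees WHERE salary < 122519

Execution result:
name | salary
Kate Davis | 57631
Noah Martinez | 66078
Tina Martinez | 109130
Noah Davis | 47385
Sam Williams | 49069
Frank Brown | 60580
Alice Wilson | 84775
Grace Brown | 120537
Quinn Brown | 52793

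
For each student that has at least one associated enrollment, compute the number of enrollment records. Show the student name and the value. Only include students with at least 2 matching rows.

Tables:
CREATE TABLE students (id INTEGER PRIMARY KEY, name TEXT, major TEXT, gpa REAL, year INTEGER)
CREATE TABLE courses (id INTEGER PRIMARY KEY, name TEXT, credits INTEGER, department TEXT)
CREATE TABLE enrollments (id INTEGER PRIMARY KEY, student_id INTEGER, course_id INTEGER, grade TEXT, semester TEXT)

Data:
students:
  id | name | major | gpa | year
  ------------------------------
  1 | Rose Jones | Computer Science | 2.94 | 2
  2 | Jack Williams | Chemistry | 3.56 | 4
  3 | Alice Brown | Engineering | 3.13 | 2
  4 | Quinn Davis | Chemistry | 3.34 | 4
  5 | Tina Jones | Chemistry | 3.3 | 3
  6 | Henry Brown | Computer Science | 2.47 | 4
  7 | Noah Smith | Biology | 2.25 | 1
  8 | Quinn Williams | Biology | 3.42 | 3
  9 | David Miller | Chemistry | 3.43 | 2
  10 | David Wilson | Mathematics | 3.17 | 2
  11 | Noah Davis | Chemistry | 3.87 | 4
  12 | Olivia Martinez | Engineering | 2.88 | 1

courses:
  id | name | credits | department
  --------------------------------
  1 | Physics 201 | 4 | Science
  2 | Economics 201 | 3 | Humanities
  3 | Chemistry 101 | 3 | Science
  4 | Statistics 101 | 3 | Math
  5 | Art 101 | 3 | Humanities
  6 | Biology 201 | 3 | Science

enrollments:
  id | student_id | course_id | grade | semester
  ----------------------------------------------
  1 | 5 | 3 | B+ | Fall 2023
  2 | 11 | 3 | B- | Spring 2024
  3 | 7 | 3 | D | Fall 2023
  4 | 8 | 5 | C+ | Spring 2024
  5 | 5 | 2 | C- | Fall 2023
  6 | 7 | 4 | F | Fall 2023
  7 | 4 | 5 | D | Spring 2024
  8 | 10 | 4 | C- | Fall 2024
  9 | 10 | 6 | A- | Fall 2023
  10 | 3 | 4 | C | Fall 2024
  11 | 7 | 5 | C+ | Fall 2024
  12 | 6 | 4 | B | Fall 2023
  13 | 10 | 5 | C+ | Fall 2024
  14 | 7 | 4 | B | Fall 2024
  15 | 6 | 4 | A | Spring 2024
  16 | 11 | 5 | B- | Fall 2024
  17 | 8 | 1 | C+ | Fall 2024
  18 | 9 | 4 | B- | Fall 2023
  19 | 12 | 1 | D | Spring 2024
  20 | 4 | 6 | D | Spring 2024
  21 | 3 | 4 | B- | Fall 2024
SELECT p.name, COUNT(*) AS n FROM enrollments c JOIN students p ON c.student_id = p.id GROUP BY p.id, p.name HAVING COUNT(*) >= 2

Execution result:
name | n
Alice Brown | 2
Quinn Davis | 2
Tina Jones | 2
Henry Brown | 2
Noah Smith | 4
Quinn Williams | 2
David Wilson | 3
Noah Davis | 2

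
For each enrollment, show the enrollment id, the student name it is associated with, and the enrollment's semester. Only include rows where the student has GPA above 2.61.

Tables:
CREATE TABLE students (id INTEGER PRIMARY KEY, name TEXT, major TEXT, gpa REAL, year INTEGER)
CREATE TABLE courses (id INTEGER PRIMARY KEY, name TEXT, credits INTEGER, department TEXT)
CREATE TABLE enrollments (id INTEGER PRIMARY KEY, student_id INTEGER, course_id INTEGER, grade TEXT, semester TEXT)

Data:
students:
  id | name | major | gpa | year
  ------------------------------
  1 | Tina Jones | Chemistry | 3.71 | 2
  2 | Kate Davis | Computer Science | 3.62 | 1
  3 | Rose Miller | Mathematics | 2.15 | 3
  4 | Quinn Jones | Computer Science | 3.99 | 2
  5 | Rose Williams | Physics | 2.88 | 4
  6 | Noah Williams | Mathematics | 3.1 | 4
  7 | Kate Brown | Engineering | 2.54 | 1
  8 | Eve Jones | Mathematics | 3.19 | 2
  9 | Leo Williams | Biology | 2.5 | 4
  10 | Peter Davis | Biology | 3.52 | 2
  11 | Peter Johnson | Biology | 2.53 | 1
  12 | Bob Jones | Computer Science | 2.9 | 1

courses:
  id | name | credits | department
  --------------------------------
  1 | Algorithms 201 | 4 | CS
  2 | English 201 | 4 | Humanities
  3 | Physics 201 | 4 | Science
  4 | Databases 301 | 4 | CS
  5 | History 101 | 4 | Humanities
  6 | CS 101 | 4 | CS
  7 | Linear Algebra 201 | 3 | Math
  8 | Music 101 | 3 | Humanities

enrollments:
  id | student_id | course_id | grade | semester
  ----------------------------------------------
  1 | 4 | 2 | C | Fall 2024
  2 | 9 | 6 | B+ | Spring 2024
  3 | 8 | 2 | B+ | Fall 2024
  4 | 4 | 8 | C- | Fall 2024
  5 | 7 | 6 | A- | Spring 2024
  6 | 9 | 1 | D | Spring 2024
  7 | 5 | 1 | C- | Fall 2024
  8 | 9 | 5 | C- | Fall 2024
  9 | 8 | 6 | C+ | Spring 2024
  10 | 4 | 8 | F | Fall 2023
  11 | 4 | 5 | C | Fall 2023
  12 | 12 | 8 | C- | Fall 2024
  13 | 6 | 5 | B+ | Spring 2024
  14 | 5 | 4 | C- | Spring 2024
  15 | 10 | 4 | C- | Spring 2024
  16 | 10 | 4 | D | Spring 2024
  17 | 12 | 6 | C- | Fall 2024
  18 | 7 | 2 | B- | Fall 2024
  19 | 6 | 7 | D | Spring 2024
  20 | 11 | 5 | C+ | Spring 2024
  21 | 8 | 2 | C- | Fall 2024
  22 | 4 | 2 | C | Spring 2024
SELECT c.id, p.name AS student, c.semester FROM enrollments c JOIN students p ON c.student_id = p.id WHERE p.gpa > 2.61

Execution result:
id | student | semester
1 | Quinn Jones | Fall 2024
3 | Eve Jones | Fall 2024
4 | Quinn Jones | Fall 2024
7 | Rose Williams | Fall 2024
9 | Eve Jones | Spring 2024
10 | Quinn Jones | Fall 2023
11 | Quinn Jones | Fall 2023
12 | Bob Jones | Fall 2024
13 | Noah Williams | Spring 2024
14 | Rose Williams | Spring 2024
15 | Peter Davis | Spring 2024
16 | Peter Davis | Spring 2024
17 | Bob Jones | Fall 2024
19 | Noah Williams | Spring 2024
21 | Eve Jones | Fall 2024
22 | Quinn Jones | Spring 2024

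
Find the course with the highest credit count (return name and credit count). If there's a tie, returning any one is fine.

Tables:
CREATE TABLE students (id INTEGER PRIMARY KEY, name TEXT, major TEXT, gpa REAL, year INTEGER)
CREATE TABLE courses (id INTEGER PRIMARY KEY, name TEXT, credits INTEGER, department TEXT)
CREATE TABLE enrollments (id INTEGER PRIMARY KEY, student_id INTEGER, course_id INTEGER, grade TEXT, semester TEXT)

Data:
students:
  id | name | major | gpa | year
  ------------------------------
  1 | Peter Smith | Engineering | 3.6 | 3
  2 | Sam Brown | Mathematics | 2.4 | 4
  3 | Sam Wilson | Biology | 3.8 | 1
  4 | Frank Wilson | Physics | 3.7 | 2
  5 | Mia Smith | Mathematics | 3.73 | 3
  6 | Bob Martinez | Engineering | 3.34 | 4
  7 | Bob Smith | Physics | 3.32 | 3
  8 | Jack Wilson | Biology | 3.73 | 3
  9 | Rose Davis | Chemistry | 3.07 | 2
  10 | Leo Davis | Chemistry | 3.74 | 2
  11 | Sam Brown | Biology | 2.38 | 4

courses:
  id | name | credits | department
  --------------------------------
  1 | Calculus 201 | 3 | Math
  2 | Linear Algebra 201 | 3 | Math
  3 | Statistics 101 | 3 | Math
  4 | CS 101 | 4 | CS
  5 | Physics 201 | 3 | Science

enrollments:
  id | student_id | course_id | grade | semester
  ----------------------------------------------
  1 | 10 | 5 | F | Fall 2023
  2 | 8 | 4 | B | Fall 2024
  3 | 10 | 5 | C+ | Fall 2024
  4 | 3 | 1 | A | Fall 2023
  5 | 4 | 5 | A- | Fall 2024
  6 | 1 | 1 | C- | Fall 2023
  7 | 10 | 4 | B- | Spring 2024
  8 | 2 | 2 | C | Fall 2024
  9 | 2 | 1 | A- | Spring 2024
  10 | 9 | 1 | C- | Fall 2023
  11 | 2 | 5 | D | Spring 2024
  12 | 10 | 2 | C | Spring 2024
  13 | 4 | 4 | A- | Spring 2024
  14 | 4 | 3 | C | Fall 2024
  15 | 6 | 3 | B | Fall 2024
SELECT name, credits FROM courses ORDER BY credits DESC LIMIT 1

Execution result:
name | credits
CS 101 | 4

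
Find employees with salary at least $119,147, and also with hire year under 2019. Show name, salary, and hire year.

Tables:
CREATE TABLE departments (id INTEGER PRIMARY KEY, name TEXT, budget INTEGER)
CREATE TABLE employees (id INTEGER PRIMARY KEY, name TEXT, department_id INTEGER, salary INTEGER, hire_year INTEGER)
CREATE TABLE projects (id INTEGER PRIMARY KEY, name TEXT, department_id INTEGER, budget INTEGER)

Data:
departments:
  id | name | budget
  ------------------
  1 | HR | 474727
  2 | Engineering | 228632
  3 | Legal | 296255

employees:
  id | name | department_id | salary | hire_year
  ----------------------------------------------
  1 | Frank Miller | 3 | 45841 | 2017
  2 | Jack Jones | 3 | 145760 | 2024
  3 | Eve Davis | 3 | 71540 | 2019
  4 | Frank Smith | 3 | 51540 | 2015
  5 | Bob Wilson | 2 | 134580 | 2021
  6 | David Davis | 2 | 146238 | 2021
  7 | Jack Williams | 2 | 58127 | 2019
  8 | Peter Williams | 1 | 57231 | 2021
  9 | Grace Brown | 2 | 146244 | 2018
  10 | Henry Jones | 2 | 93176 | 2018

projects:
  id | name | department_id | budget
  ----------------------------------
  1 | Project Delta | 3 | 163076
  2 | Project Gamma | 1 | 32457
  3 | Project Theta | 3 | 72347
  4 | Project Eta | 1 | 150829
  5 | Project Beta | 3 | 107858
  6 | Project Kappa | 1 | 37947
SELECT name, salary, hire_year FROM employees WHERE salary >= 119147 AND hire_year < 2019

Execution result:
name | salary | hire_year
Grace Brown | 146244 | 2018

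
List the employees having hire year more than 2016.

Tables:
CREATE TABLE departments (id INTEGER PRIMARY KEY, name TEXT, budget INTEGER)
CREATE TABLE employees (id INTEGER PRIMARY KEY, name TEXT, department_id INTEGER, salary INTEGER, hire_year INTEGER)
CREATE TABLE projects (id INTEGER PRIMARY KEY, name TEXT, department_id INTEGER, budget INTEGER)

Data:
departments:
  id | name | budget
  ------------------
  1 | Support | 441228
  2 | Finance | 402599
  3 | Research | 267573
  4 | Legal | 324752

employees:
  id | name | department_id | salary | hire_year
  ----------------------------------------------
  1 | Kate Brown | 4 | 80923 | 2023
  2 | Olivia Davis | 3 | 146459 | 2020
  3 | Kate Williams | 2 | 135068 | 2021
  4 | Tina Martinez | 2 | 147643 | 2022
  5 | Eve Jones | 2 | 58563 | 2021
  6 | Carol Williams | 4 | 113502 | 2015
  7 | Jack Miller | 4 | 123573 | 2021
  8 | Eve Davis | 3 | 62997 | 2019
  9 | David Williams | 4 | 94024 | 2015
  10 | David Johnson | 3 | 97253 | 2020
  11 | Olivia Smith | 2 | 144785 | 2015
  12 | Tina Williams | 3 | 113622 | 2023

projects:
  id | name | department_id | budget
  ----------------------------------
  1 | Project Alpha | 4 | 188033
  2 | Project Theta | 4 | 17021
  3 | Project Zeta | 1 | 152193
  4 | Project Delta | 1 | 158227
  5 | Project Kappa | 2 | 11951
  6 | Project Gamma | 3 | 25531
SELECT name, hire_year FROM employees WHERE hire_year > 2016

Execution result:
name | hire_year
Kate Brown | 2023
Olivia Davis | 2020
Kate Williams | 2021
Tina Martinez | 2022
Eve Jones | 2021
Jack Miller | 2021
Eve Davis | 2019
David Johnson | 2020
Tina Williams | 2023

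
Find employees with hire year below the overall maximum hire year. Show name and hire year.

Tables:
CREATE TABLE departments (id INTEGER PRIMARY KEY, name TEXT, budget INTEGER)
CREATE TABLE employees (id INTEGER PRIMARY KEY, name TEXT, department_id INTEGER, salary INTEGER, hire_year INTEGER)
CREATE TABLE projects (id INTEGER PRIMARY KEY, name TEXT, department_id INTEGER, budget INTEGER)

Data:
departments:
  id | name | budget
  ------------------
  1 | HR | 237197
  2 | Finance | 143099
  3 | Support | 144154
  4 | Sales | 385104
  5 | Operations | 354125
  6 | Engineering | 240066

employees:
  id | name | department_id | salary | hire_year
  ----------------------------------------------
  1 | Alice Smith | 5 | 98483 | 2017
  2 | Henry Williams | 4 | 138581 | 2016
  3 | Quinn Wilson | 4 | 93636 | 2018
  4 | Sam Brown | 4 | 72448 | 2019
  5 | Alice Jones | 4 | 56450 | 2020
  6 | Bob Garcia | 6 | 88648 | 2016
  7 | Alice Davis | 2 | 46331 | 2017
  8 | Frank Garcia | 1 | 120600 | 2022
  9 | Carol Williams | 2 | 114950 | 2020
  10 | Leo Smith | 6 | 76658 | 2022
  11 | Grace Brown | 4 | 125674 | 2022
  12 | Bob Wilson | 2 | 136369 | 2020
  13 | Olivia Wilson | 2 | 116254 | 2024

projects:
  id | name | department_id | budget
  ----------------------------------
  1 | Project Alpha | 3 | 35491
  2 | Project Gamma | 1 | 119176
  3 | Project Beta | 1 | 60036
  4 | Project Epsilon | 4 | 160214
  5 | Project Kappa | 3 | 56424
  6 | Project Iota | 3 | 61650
SELECT name, hire_year FROM employees WHERE hire_year < (SELECT MAX(hire_year) FROM employees)

Execution result:
name | hire_year
Alice Smith | 2017
Henry Williams | 2016
Quinn Wilson | 2018
Sam Brown | 2019
Alice Jones | 2020
Bob Garcia | 2016
Alice Davis | 2017
Frank Garcia | 2022
Carol Williams | 2020
Leo Smith | 2022
Grace Brown | 2022
Bob Wilson | 2020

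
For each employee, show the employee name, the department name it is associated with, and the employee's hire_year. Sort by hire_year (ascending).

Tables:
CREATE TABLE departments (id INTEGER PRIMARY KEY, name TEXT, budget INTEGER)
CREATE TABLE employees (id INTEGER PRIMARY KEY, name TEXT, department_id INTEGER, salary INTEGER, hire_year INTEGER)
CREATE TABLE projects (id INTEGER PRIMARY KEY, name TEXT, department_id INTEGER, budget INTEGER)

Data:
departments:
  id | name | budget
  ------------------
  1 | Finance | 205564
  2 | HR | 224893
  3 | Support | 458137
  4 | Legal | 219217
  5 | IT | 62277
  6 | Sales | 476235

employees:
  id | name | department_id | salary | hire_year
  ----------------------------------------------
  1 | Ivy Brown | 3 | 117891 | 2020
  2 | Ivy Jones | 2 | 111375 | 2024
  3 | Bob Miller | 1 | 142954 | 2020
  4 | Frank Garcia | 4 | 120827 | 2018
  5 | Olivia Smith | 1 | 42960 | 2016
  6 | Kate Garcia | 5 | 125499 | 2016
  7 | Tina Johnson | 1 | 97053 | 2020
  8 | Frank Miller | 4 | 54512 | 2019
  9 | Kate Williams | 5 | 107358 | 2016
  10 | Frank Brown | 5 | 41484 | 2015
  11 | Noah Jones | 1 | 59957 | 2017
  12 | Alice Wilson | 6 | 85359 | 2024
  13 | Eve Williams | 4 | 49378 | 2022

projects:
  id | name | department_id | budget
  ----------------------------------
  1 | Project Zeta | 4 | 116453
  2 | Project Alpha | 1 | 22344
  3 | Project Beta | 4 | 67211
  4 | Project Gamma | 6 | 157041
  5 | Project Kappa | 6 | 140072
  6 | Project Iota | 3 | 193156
SELECT c.name, p.name AS department, c.hire_year FROM employees c JOIN departments p ON c.department_id = p.id ORDER BY c.hire_year ASC

Execution result:
name | department | hire_year
Frank Brown | IT | 2015
Olivia Smith | Finance | 2016
Kate Garcia | IT | 2016
Kate Williams | IT | 2016
Noah Jones | Finance | 2017
Frank Garcia | Legal | 2018
Frank Miller | Legal | 2019
Ivy Brown | Support | 2020
Bob Miller | Finance | 2020
Tina Johnson | Finance | 2020
Eve Williams | Legal | 2022
Ivy Jones | HR | 2024
Alice Wilson | Sales | 2024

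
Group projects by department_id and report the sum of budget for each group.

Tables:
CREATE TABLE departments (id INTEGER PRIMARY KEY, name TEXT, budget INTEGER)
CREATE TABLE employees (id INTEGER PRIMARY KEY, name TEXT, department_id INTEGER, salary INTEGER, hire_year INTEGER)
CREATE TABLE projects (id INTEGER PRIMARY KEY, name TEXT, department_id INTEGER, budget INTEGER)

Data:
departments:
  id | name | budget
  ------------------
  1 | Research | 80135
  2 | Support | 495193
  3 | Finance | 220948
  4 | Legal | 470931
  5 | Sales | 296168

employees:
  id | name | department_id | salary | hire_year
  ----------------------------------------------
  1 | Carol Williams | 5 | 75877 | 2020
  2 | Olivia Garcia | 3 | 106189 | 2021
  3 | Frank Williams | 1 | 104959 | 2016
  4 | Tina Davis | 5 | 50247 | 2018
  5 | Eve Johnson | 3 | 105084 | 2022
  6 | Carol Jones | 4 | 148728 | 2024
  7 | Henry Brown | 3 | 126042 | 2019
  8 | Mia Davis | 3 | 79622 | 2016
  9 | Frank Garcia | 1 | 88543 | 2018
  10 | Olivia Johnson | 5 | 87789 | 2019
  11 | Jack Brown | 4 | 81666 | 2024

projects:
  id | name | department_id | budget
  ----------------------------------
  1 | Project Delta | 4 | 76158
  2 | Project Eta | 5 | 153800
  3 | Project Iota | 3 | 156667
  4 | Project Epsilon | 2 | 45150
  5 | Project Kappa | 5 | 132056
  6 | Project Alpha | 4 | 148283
SELECT department_id, SUM(budget) AS sum_budget FROM projects GROUP BY department_id

Execution result:
department_id | sum_budget
2 | 45150
3 | 156667
4 | 224441
5 | 285856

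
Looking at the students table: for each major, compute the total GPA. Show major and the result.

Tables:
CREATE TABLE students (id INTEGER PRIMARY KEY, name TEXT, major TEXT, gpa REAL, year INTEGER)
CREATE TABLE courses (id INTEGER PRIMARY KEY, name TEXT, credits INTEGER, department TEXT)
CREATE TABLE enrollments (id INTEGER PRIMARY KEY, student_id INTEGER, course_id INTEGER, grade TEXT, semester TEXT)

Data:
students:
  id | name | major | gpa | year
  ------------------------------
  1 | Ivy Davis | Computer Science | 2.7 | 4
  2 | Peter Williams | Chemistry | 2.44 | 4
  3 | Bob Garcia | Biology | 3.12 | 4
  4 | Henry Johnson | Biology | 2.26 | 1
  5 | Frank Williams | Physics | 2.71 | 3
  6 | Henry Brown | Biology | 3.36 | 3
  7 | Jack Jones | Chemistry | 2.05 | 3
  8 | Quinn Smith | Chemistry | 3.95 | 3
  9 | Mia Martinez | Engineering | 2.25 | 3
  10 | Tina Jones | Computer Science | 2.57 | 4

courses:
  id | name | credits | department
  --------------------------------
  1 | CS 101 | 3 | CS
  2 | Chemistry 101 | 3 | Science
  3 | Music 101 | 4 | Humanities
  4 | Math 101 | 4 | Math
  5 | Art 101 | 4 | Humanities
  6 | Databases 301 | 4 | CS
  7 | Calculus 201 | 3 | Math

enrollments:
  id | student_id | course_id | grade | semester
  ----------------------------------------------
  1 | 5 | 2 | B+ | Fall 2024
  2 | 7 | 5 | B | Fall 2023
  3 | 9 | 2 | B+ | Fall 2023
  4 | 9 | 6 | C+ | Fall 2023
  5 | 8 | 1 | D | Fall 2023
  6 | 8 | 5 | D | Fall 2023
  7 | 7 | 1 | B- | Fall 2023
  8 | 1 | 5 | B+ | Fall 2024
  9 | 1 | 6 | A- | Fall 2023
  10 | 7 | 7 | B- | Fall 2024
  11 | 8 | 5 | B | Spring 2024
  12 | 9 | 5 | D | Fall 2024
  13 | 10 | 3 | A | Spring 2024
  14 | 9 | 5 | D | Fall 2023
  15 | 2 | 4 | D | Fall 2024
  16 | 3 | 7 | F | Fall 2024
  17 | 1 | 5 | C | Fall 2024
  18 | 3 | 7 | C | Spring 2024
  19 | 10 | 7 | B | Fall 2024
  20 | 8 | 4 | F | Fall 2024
SELECT major, SUM(gpa) AS sum_gpa FROM students GROUP BY major

Execution result:
major | sum_gpa
Biology | 8.74
Chemistry | 8.44
Computer Science | 5.27
Engineering | 2.25
Physics | 2.71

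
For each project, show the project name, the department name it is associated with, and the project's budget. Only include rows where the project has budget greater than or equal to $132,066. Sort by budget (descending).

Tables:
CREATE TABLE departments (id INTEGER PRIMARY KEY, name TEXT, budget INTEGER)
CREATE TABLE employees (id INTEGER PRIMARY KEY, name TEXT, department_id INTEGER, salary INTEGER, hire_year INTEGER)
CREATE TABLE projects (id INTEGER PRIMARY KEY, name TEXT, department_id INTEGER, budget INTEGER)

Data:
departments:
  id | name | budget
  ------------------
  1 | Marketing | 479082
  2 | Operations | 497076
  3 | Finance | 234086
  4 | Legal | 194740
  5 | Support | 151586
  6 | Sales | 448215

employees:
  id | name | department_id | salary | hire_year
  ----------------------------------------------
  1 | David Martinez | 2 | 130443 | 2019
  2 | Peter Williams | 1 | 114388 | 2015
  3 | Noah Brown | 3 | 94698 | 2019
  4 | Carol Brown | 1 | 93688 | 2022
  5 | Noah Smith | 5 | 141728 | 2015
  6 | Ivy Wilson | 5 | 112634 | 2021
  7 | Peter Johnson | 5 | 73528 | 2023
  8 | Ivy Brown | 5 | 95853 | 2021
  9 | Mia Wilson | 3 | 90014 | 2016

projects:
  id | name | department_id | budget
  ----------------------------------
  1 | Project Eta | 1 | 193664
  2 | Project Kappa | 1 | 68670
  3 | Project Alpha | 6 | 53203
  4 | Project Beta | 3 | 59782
SELECT c.name, p.name AS department, c.budget FROM projects c JOIN departments p ON c.department_id = p.id WHERE c.budget >= 132066 ORDER BY c.budget DESC

Execution result:
name | department | budget
Project Eta | Marketing | 193664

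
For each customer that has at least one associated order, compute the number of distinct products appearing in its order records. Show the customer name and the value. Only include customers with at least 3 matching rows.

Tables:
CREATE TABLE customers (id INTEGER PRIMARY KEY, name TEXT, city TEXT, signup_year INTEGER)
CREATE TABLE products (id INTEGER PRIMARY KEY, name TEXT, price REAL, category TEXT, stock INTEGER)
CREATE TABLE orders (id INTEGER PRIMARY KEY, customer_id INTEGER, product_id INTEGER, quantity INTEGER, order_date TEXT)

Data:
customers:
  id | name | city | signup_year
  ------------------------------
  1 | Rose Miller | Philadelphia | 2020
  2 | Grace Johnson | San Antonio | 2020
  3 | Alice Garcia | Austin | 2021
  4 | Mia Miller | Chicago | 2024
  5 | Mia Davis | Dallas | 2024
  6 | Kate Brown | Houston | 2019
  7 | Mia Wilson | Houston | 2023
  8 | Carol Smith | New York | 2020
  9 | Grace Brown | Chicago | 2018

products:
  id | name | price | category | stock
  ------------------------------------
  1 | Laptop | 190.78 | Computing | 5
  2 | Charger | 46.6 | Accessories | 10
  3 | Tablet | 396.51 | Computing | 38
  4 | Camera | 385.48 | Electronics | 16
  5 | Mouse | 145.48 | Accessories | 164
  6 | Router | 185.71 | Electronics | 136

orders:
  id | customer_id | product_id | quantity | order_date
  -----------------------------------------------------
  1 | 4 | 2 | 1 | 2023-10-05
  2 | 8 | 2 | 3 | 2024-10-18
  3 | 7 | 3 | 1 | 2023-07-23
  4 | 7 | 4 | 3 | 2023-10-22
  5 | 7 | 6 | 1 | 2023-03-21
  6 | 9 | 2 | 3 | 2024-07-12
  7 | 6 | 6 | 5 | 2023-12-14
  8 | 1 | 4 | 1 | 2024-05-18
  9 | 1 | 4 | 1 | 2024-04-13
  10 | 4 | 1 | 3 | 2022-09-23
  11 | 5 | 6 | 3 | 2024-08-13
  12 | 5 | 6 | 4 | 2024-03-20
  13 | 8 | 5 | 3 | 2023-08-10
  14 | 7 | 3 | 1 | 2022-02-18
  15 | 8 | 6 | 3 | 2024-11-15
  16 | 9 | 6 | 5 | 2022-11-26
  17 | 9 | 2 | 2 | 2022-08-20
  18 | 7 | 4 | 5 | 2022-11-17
SELECT p.name, COUNT(DISTINCT c.product_id) AS distinct_product_count FROM orders c JOIN customers p ON c.customer_id = p.id GROUP BY p.id, p.name HAVING COUNT(*) >= 3

Execution result:
name | distinct_product_count
Mia Wilson | 3
Carol Smith | 3
Grace Brown | 2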